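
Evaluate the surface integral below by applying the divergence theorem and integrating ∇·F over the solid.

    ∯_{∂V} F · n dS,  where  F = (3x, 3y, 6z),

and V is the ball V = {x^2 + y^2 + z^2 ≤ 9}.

By the divergence theorem,

    ∯_{∂V} F · n dS = ∭_V (∇ · F) dV.

Compute the divergence:
    ∇ · F = ∂F_x/∂x + ∂F_y/∂y + ∂F_z/∂z = 3 + 3 + 6 = 12.

In spherical coordinates, x = ρ sin(φ) cos(θ), y = ρ sin(φ) sin(θ), z = ρ cos(φ), dV = ρ^2 sin(φ) dρ dφ dθ, with 0 ≤ ρ ≤ 3, 0 ≤ φ ≤ π, 0 ≤ θ ≤ 2π.

The integrand, after substitution and multiplying by the volume element, becomes (12) · ρ^2 sin(φ), so

    ∭_V (∇·F) dV = ∫_0^{2π} ∫_0^{π} ∫_0^{3} (12) · ρ^2 sin(φ) dρ dφ dθ.

Inner (ρ from 0 to 3): 108sin(φ).
Middle (φ from 0 to π): 216.
Outer (θ from 0 to 2π): 432π.

Therefore ∯_{∂V} F · n dS = 432π.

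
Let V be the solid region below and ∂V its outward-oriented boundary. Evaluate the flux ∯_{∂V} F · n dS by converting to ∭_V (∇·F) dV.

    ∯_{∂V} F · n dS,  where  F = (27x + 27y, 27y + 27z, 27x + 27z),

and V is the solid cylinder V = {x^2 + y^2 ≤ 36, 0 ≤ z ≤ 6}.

By the divergence theorem,

    ∯_{∂V} F · n dS = ∭_V (∇ · F) dV.

Compute the divergence:
    ∇ · F = ∂F_x/∂x + ∂F_y/∂y + ∂F_z/∂z = 27 + 27 + 27 = 81.

In cylindrical coordinates, x = r cos(θ), y = r sin(θ), z = z, dV = r dr dθ dz, with 0 ≤ r ≤ 6, 0 ≤ θ ≤ 2π, 0 ≤ z ≤ 6.

The integrand, after substitution and multiplying by the volume element, becomes (81) · r, so

    ∭_V (∇·F) dV = ∫_0^{2π} ∫_0^{6} ∫_0^{6} (81) · r dz dr dθ.

Inner (z from 0 to 6): 486r.
Middle (r from 0 to 6): 8748.
Outer (θ from 0 to 2π): 17496π.

Therefore ∯_{∂V} F · n dS = 17496π.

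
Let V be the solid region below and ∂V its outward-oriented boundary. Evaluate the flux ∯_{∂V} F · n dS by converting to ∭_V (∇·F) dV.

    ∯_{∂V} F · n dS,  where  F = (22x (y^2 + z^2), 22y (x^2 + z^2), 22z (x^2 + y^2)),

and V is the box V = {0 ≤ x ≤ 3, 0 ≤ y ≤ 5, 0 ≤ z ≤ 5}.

By the divergence theorem,

    ∯_{∂V} F · n dS = ∭_V (∇ · F) dV.

Compute the divergence:
    ∇ · F = ∂F_x/∂x + ∂F_y/∂y + ∂F_z/∂z = 22y^2 + 22z^2 + 22x^2 + 22z^2 + 22x^2 + 22y^2 = 44x^2 + 44y^2 + 44z^2.

V is a rectangular box, so dV = dx dy dz with 0 ≤ x ≤ 3, 0 ≤ y ≤ 5, 0 ≤ z ≤ 5.

Integrate (44x^2 + 44y^2 + 44z^2) over V as an iterated integral:

    ∭_V (∇·F) dV = ∫_0^{3} ∫_0^{5} ∫_0^{5} (44x^2 + 44y^2 + 44z^2) dz dy dx.

Inner (z from 0 to 5): 220x^2 + 220y^2 + 5500/3.
Middle (y from 0 to 5): 1100x^2 + 55000/3.
Outer (x from 0 to 3): 64900.

Therefore ∯_{∂V} F · n dS = 64900.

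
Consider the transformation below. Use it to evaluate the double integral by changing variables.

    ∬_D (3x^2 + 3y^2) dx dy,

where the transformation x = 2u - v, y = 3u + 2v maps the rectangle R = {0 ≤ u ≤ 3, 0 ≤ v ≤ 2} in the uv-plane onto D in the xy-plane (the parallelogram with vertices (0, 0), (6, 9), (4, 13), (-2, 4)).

Compute the Jacobian determinant of (x, y) with respect to (u, v):

    ∂(x,y)/∂(u,v) = | 2  -1 | = (2)(2) - (-1)(3) = 7.
                   | 3  2 |

Its absolute value is |J| = 7 (the area scaling factor).

Substituting x = 2u - v, y = 3u + 2v into the integrand,

    3x^2 + 3y^2 → 39u^2 + 24u v + 15v^2,

so the integral becomes

    ∬_R (39u^2 + 24u v + 15v^2) · |J| du dv = ∫_0^3 ∫_0^2 (273u^2 + 168u v + 105v^2) dv du.

Inner (v): 546u^2 + 336u + 280.
Outer (u): 7266.

Therefore ∬_D (3x^2 + 3y^2) dx dy = 7266.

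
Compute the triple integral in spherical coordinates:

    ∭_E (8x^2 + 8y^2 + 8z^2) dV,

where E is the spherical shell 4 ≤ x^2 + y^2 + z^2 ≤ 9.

In spherical coordinates, x = ρ sin(φ) cos(θ), y = ρ sin(φ) sin(θ), z = ρ cos(φ), and dV = ρ^2 sin(φ) dρ dφ dθ.

The integrand becomes 8ρ^2, so

    ∭_E (8x^2 + 8y^2 + 8z^2) dV = ∫_{0}^{2π} ∫_{0}^{π} ∫_{2}^{3} (8ρ^2) · ρ^2 sin(φ) dρ dφ dθ.

Inner (ρ): 1688sin(φ)/5.
Middle (φ): 3376/5.
Outer (θ): 6752π/5.

Therefore the triple integral equals 6752π/5.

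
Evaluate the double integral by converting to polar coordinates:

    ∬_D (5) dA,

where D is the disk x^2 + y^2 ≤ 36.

The region D is 0 ≤ r ≤ 6, 0 ≤ θ ≤ 2π in polar coordinates, where x = r cos(θ), y = r sin(θ), and dA = r dr dθ.

Under the substitution, the integrand becomes 5, so

    ∬_D (5) dA = ∫_{0}^{2π} ∫_{0}^{6} (5) · r dr dθ.

Inner integral (in r): ∫_{0}^{6} (5) · r dr = 90.

Outer integral (in θ): ∫_{0}^{2π} (90) dθ = 180π.

Therefore ∬_D (5) dA = 180π.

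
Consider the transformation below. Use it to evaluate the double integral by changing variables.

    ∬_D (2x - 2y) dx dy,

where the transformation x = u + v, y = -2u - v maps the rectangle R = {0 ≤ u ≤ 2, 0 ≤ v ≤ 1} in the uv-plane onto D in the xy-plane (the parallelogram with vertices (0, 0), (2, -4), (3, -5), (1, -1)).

Compute the Jacobian determinant of (x, y) with respect to (u, v):

    ∂(x,y)/∂(u,v) = | 1  1 | = (1)(-1) - (1)(-2) = 1.
                   | -2  -1 |

Its absolute value is |J| = 1 (the area scaling factor).

Substituting x = u + v, y = -2u - v into the integrand,

    2x - 2y → 6u + 4v,

so the integral becomes

    ∬_R (6u + 4v) · |J| du dv = ∫_0^2 ∫_0^1 (6u + 4v) dv du.

Inner (v): 6u + 2.
Outer (u): 16.

Therefore ∬_D (2x - 2y) dx dy = 16.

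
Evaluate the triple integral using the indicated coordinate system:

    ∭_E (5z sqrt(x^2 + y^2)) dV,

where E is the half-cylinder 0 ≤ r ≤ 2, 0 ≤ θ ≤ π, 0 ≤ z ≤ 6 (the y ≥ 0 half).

In cylindrical coordinates, x = r cos(θ), y = r sin(θ), z = z, and dV = r dr dθ dz.

The integrand becomes 5r z, so

    ∭_E (5z sqrt(x^2 + y^2)) dV = ∫_{0}^{π} ∫_{0}^{2} ∫_{0}^{6} (5r z) · r dz dr dθ.

Inner (z): 90r^2.
Middle (r from 0 to 2): 240.
Outer (θ): 240π.

Therefore the triple integral equals 240π.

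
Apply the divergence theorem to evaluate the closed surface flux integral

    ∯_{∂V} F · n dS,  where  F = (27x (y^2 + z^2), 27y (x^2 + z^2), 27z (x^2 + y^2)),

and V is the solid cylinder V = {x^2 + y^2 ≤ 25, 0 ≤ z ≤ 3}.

By the divergence theorem,

    ∯_{∂V} F · n dS = ∭_V (∇ · F) dV.

Compute the divergence:
    ∇ · F = ∂F_x/∂x + ∂F_y/∂y + ∂F_z/∂z = 27y^2 + 27z^2 + 27x^2 + 27z^2 + 27x^2 + 27y^2 = 54x^2 + 54y^2 + 54z^2.

In cylindrical coordinates, x = r cos(θ), y = r sin(θ), z = z, dV = r dr dθ dz, with 0 ≤ r ≤ 5, 0 ≤ θ ≤ 2π, 0 ≤ z ≤ 3.

The integrand, after substitution and multiplying by the volume element, becomes (54r^2 + 54z^2) · r, so

    ∭_V (∇·F) dV = ∫_0^{2π} ∫_0^{5} ∫_0^{3} (54r^2 + 54z^2) · r dz dr dθ.

Inner (z from 0 to 3): 162r (r^2 + 3).
Middle (r from 0 to 5): 62775/2.
Outer (θ from 0 to 2π): 62775π.

Therefore ∯_{∂V} F · n dS = 62775π.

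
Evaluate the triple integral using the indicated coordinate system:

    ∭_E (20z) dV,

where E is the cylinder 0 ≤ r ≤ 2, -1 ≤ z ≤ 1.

In cylindrical coordinates, x = r cos(θ), y = r sin(θ), z = z, and dV = r dr dθ dz.

The integrand becomes 20z, so

    ∭_E (20z) dV = ∫_{0}^{2π} ∫_{0}^{2} ∫_{-1}^{1} (20z) · r dz dr dθ.

Inner (z): 0.
Middle (r from 0 to 2): 0.
Outer (θ): 0.

Therefore the triple integral equals 0.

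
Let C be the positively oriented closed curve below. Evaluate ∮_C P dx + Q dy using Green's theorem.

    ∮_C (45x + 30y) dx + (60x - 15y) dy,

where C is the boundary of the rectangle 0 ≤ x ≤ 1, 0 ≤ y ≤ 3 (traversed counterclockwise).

Green's theorem converts the closed line integral into a double integral over the enclosed region D:

    ∮_C P dx + Q dy = ∬_D (∂Q/∂x - ∂P/∂y) dA.

Here P = 45x + 30y, Q = 60x - 15y, so

    ∂Q/∂x = 60,    ∂P/∂y = 30,
    ∂Q/∂x - ∂P/∂y = 30.

D is the region 0 ≤ x ≤ 1, 0 ≤ y ≤ 3. Evaluating the double integral:

    ∬_D (30) dA = ∫_0^{1} ∫_0^{3} (30) dy dx.

Inner (y from 0 to 3): 90.
Outer (x from 0 to 1): 90.

Therefore ∮_C P dx + Q dy = 90.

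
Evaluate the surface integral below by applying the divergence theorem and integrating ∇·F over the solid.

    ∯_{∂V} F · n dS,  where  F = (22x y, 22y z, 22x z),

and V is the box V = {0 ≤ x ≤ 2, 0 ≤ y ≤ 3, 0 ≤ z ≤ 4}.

By the divergence theorem,

    ∯_{∂V} F · n dS = ∭_V (∇ · F) dV.

Compute the divergence:
    ∇ · F = ∂F_x/∂x + ∂F_y/∂y + ∂F_z/∂z = 22y + 22z + 22x = 22x + 22y + 22z.

V is a rectangular box, so dV = dx dy dz with 0 ≤ x ≤ 2, 0 ≤ y ≤ 3, 0 ≤ z ≤ 4.

Integrate (22x + 22y + 22z) over V as an iterated integral:

    ∭_V (∇·F) dV = ∫_0^{2} ∫_0^{3} ∫_0^{4} (22x + 22y + 22z) dz dy dx.

Inner (z from 0 to 4): 88x + 88y + 176.
Middle (y from 0 to 3): 264x + 924.
Outer (x from 0 to 2): 2376.

Therefore ∯_{∂V} F · n dS = 2376.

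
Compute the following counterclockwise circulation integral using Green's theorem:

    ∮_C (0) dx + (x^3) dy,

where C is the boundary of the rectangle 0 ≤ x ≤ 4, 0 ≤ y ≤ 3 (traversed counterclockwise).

Green's theorem converts the closed line integral into a double integral over the enclosed region D:

    ∮_C P dx + Q dy = ∬_D (∂Q/∂x - ∂P/∂y) dA.

Here P = 0, Q = x^3, so

    ∂Q/∂x = 3x^2,    ∂P/∂y = 0,
    ∂Q/∂x - ∂P/∂y = 3x^2.

D is the region 0 ≤ x ≤ 4, 0 ≤ y ≤ 3. Evaluating the double integral:

    ∬_D (3x^2) dA = ∫_0^{4} ∫_0^{3} (3x^2) dy dx.

Inner (y from 0 to 3): 9x^2.
Outer (x from 0 to 4): 192.

Therefore ∮_C P dx + Q dy = 192.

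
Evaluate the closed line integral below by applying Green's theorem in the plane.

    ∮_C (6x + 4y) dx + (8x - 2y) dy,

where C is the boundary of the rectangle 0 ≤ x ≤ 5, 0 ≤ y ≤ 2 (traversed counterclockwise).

Green's theorem converts the closed line integral into a double integral over the enclosed region D:

    ∮_C P dx + Q dy = ∬_D (∂Q/∂x - ∂P/∂y) dA.

Here P = 6x + 4y, Q = 8x - 2y, so

    ∂Q/∂x = 8,    ∂P/∂y = 4,
    ∂Q/∂x - ∂P/∂y = 4.

D is the region 0 ≤ x ≤ 5, 0 ≤ y ≤ 2. Evaluating the double integral:

    ∬_D (4) dA = ∫_0^{5} ∫_0^{2} (4) dy dx.

Inner (y from 0 to 2): 8.
Outer (x from 0 to 5): 40.

Therefore ∮_C P dx + Q dy = 40.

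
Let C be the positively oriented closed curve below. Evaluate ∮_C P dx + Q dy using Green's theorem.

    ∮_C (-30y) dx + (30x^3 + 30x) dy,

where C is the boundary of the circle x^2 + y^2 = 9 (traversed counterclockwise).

Green's theorem converts the closed line integral into a double integral over the enclosed region D:

    ∮_C P dx + Q dy = ∬_D (∂Q/∂x - ∂P/∂y) dA.

Here P = -30y, Q = 30x^3 + 30x, so

    ∂Q/∂x = 90x^2 + 30,    ∂P/∂y = -30,
    ∂Q/∂x - ∂P/∂y = 90x^2 + 60.

D is the region x^2 + y^2 ≤ 9. Evaluating the double integral:

In polar coordinates (x = r cos θ, y = r sin θ, dA = r dr dθ) the integrand becomes 90r^2cos(θ)^2 + 60, so

    ∬_D (90x^2 + 60) dA = ∫_0^{2π} ∫_0^{3} (90r^2cos(θ)^2 + 60) · r dr dθ.

Inner (r from 0 to 3): 3645cos(θ)^2/2 + 270.
Outer (θ from 0 to 2π): 4725π/2.

Therefore ∮_C P dx + Q dy = 4725π/2.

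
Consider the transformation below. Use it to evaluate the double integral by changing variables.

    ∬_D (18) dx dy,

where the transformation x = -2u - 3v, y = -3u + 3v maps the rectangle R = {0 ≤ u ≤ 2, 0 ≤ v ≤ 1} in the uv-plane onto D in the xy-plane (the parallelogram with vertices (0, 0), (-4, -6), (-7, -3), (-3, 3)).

Compute the Jacobian determinant of (x, y) with respect to (u, v):

    ∂(x,y)/∂(u,v) = | -2  -3 | = (-2)(3) - (-3)(-3) = -15.
                   | -3  3 |

Its absolute value is |J| = 15 (the area scaling factor).

Substituting x = -2u - 3v, y = -3u + 3v into the integrand,

    18 → 18,

so the integral becomes

    ∬_R (18) · |J| du dv = ∫_0^2 ∫_0^1 (270) dv du.

Inner (v): 270.
Outer (u): 540.

Therefore ∬_D (18) dx dy = 540.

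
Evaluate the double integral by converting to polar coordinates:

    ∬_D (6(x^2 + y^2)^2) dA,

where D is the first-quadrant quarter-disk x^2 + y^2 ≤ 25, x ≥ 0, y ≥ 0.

The region D is 0 ≤ r ≤ 5, 0 ≤ θ ≤ π/2 in polar coordinates, where x = r cos(θ), y = r sin(θ), and dA = r dr dθ.

Under the substitution, the integrand becomes 6r^4, so

    ∬_D (6(x^2 + y^2)^2) dA = ∫_{0}^{π/2} ∫_{0}^{5} (6r^4) · r dr dθ.

Inner integral (in r): ∫_{0}^{5} (6r^4) · r dr = 15625.

Outer integral (in θ): ∫_{0}^{π/2} (15625) dθ = 15625π/2.

Therefore ∬_D (6(x^2 + y^2)^2) dA = 15625π/2.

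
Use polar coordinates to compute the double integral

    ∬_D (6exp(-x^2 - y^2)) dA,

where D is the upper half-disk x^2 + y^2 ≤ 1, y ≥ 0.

The region D is 0 ≤ r ≤ 1, 0 ≤ θ ≤ π in polar coordinates, where x = r cos(θ), y = r sin(θ), and dA = r dr dθ.

Under the substitution, the integrand becomes 6exp(-r^2), so

    ∬_D (6exp(-x^2 - y^2)) dA = ∫_{0}^{π} ∫_{0}^{1} (6exp(-r^2)) · r dr dθ.

Inner integral (in r): ∫_{0}^{1} (6exp(-r^2)) · r dr = 3 - 3exp(-1).

Outer integral (in θ): ∫_{0}^{π} (3 - 3exp(-1)) dθ = -3π exp(-1) + 3π.

Therefore ∬_D (6exp(-x^2 - y^2)) dA = -3π exp(-1) + 3π.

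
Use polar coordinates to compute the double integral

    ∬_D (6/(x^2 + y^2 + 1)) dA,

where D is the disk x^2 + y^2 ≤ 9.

The region D is 0 ≤ r ≤ 3, 0 ≤ θ ≤ 2π in polar coordinates, where x = r cos(θ), y = r sin(θ), and dA = r dr dθ.

Under the substitution, the integrand becomes 6/(r^2 + 1), so

    ∬_D (6/(x^2 + y^2 + 1)) dA = ∫_{0}^{2π} ∫_{0}^{3} (6/(r^2 + 1)) · r dr dθ.

Inner integral (in r): ∫_{0}^{3} (6/(r^2 + 1)) · r dr = log(1000).

Outer integral (in θ): ∫_{0}^{2π} (log(1000)) dθ = 6π log(10).

Therefore ∬_D (6/(x^2 + y^2 + 1)) dA = 6π log(10).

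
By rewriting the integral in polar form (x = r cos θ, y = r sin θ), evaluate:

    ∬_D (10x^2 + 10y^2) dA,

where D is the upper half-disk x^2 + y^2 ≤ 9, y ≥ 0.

The region D is 0 ≤ r ≤ 3, 0 ≤ θ ≤ π in polar coordinates, where x = r cos(θ), y = r sin(θ), and dA = r dr dθ.

Under the substitution, the integrand becomes 10r^2, so

    ∬_D (10x^2 + 10y^2) dA = ∫_{0}^{π} ∫_{0}^{3} (10r^2) · r dr dθ.

Inner integral (in r): ∫_{0}^{3} (10r^2) · r dr = 405/2.

Outer integral (in θ): ∫_{0}^{π} (405/2) dθ = 405π/2.

Therefore ∬_D (10x^2 + 10y^2) dA = 405π/2.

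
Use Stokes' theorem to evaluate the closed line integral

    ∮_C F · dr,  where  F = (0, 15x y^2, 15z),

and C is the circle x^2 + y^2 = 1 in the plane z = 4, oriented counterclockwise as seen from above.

Let S be the flat disk x^2 + y^2 ≤ 1 in the plane z = 4, with upward unit normal n̂ = ẑ. By Stokes' theorem,

    ∮_C F · dr = ∬_S (∇ × F) · n̂ dS = ∬_D (curl F)_z dA,

where D is the disk x^2 + y^2 ≤ 1.

Compute the curl of F = (0, 15x y^2, 15z):
    (∇ × F)_x = ∂F_z/∂y - ∂F_y/∂z = 0,
    (∇ × F)_y = ∂F_x/∂z - ∂F_z/∂x = 0,
    (∇ × F)_z = ∂F_y/∂x - ∂F_x/∂y = 15y^2.

On z = 4, (curl F)_z = 15y^2.

Convert to polar (x = r cos θ, y = r sin θ, dA = r dr dθ); the integrand becomes 15r^2sin(θ)^2, so

    ∬_D (curl F)_z dA = ∫_0^{2π} ∫_0^{1} (15r^2sin(θ)^2) · r dr dθ.

Inner (r from 0 to 1): 15sin(θ)^2/4.
Outer (θ from 0 to 2π): 15π/4.

Therefore ∮_C F · dr = 15π/4.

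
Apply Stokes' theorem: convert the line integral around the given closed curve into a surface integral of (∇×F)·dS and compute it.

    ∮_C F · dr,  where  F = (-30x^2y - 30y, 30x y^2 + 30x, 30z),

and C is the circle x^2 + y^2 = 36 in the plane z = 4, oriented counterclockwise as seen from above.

Let S be the flat disk x^2 + y^2 ≤ 36 in the plane z = 4, with upward unit normal n̂ = ẑ. By Stokes' theorem,

    ∮_C F · dr = ∬_S (∇ × F) · n̂ dS = ∬_D (curl F)_z dA,

where D is the disk x^2 + y^2 ≤ 36.

Compute the curl of F = (-30x^2y - 30y, 30x y^2 + 30x, 30z):
    (∇ × F)_x = ∂F_z/∂y - ∂F_y/∂z = 0,
    (∇ × F)_y = ∂F_x/∂z - ∂F_z/∂x = 0,
    (∇ × F)_z = ∂F_y/∂x - ∂F_x/∂y = 30x^2 + 30y^2 + 60.

On z = 4, (curl F)_z = 30x^2 + 30y^2 + 60.

Convert to polar (x = r cos θ, y = r sin θ, dA = r dr dθ); the integrand becomes 30r^2 + 60, so

    ∬_D (curl F)_z dA = ∫_0^{2π} ∫_0^{6} (30r^2 + 60) · r dr dθ.

Inner (r from 0 to 6): 10800.
Outer (θ from 0 to 2π): 21600π.

Therefore ∮_C F · dr = 21600π.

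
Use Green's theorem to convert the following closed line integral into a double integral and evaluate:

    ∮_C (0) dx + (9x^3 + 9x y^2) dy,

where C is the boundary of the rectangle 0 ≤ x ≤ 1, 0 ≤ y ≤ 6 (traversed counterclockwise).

Green's theorem converts the closed line integral into a double integral over the enclosed region D:

    ∮_C P dx + Q dy = ∬_D (∂Q/∂x - ∂P/∂y) dA.

Here P = 0, Q = 9x^3 + 9x y^2, so

    ∂Q/∂x = 27x^2 + 9y^2,    ∂P/∂y = 0,
    ∂Q/∂x - ∂P/∂y = 27x^2 + 9y^2.

D is the region 0 ≤ x ≤ 1, 0 ≤ y ≤ 6. Evaluating the double integral:

    ∬_D (27x^2 + 9y^2) dA = ∫_0^{1} ∫_0^{6} (27x^2 + 9y^2) dy dx.

Inner (y from 0 to 6): 162x^2 + 648.
Outer (x from 0 to 1): 702.

Therefore ∮_C P dx + Q dy = 702.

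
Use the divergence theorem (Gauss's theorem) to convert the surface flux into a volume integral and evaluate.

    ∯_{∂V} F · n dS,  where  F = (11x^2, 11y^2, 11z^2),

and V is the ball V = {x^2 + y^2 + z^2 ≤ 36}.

By the divergence theorem,

    ∯_{∂V} F · n dS = ∭_V (∇ · F) dV.

Compute the divergence:
    ∇ · F = ∂F_x/∂x + ∂F_y/∂y + ∂F_z/∂z = 22x + 22y + 22z.

In spherical coordinates, x = ρ sin(φ) cos(θ), y = ρ sin(φ) sin(θ), z = ρ cos(φ), dV = ρ^2 sin(φ) dρ dφ dθ, with 0 ≤ ρ ≤ 6, 0 ≤ φ ≤ π, 0 ≤ θ ≤ 2π.

The integrand, after substitution and multiplying by the volume element, becomes (22ρ (sqrt(2)sin(φ)sin(θ + π/4) + cos(φ))) · ρ^2 sin(φ), so

    ∭_V (∇·F) dV = ∫_0^{2π} ∫_0^{π} ∫_0^{6} (22ρ (sqrt(2)sin(φ)sin(θ + π/4) + cos(φ))) · ρ^2 sin(φ) dρ dφ dθ.

Inner (ρ from 0 to 6): 7128(sqrt(2)sin(φ)sin(θ + π/4) + cos(φ))sin(φ).
Middle (φ from 0 to π): 3564sqrt(2)π sin(θ + π/4).
Outer (θ from 0 to 2π): 0.

Therefore ∯_{∂V} F · n dS = 0.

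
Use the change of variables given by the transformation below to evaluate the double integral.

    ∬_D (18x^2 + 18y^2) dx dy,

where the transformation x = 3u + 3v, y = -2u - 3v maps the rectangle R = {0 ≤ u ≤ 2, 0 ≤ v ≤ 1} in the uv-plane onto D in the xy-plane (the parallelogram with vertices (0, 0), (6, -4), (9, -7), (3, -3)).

Compute the Jacobian determinant of (x, y) with respect to (u, v):

    ∂(x,y)/∂(u,v) = | 3  3 | = (3)(-3) - (3)(-2) = -3.
                   | -2  -3 |

Its absolute value is |J| = 3 (the area scaling factor).

Substituting x = 3u + 3v, y = -2u - 3v into the integrand,

    18x^2 + 18y^2 → 234u^2 + 540u v + 324v^2,

so the integral becomes

    ∬_R (234u^2 + 540u v + 324v^2) · |J| du dv = ∫_0^2 ∫_0^1 (702u^2 + 1620u v + 972v^2) dv du.

Inner (v): 702u^2 + 810u + 324.
Outer (u): 4140.

Therefore ∬_D (18x^2 + 18y^2) dx dy = 4140.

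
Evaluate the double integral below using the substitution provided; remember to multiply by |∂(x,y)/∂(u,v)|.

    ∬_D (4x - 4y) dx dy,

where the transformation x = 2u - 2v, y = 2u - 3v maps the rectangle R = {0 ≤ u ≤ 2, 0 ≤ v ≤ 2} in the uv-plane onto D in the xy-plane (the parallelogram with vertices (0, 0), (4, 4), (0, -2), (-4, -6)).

Compute the Jacobian determinant of (x, y) with respect to (u, v):

    ∂(x,y)/∂(u,v) = | 2  -2 | = (2)(-3) - (-2)(2) = -2.
                   | 2  -3 |

Its absolute value is |J| = 2 (the area scaling factor).

Substituting x = 2u - 2v, y = 2u - 3v into the integrand,

    4x - 4y → 4v,

so the integral becomes

    ∬_R (4v) · |J| du dv = ∫_0^2 ∫_0^2 (8v) dv du.

Inner (v): 16.
Outer (u): 32.

Therefore ∬_D (4x - 4y) dx dy = 32.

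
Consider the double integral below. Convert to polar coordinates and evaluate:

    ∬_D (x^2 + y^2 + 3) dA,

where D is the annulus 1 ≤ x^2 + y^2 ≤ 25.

The region D is 1 ≤ r ≤ 5, 0 ≤ θ ≤ 2π in polar coordinates, where x = r cos(θ), y = r sin(θ), and dA = r dr dθ.

Under the substitution, the integrand becomes r^2 + 3, so

    ∬_D (x^2 + y^2 + 3) dA = ∫_{0}^{2π} ∫_{1}^{5} (r^2 + 3) · r dr dθ.

Inner integral (in r): ∫_{1}^{5} (r^2 + 3) · r dr = 192.

Outer integral (in θ): ∫_{0}^{2π} (192) dθ = 384π.

Therefore ∬_D (x^2 + y^2 + 3) dA = 384π.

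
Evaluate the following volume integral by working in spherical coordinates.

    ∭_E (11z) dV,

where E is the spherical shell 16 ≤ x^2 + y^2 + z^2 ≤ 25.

In spherical coordinates, x = ρ sin(φ) cos(θ), y = ρ sin(φ) sin(θ), z = ρ cos(φ), and dV = ρ^2 sin(φ) dρ dφ dθ.

The integrand becomes 11ρ cos(φ), so

    ∭_E (11z) dV = ∫_{0}^{2π} ∫_{0}^{π} ∫_{4}^{5} (11ρ cos(φ)) · ρ^2 sin(φ) dρ dφ dθ.

Inner (ρ): 4059sin(2φ)/8.
Middle (φ): 0.
Outer (θ): 0.

Therefore the triple integral equals 0.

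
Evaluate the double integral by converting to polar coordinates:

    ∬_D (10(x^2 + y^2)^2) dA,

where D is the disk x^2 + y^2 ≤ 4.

The region D is 0 ≤ r ≤ 2, 0 ≤ θ ≤ 2π in polar coordinates, where x = r cos(θ), y = r sin(θ), and dA = r dr dθ.

Under the substitution, the integrand becomes 10r^4, so

    ∬_D (10(x^2 + y^2)^2) dA = ∫_{0}^{2π} ∫_{0}^{2} (10r^4) · r dr dθ.

Inner integral (in r): ∫_{0}^{2} (10r^4) · r dr = 320/3.

Outer integral (in θ): ∫_{0}^{2π} (320/3) dθ = 640π/3.

Therefore ∬_D (10(x^2 + y^2)^2) dA = 640π/3.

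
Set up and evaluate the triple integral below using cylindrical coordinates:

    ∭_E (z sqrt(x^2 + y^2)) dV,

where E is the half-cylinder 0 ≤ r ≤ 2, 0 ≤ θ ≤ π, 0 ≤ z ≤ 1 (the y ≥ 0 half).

In cylindrical coordinates, x = r cos(θ), y = r sin(θ), z = z, and dV = r dr dθ dz.

The integrand becomes r z, so

    ∭_E (z sqrt(x^2 + y^2)) dV = ∫_{0}^{π} ∫_{0}^{2} ∫_{0}^{1} (r z) · r dz dr dθ.

Inner (z): r^2/2.
Middle (r from 0 to 2): 4/3.
Outer (θ): 4π/3.

Therefore the triple integral equals 4π/3.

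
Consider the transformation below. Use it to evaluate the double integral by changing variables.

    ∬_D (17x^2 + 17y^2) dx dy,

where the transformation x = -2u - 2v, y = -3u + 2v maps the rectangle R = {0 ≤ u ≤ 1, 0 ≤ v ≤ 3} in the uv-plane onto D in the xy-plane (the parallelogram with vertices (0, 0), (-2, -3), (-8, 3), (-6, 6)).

Compute the Jacobian determinant of (x, y) with respect to (u, v):

    ∂(x,y)/∂(u,v) = | -2  -2 | = (-2)(2) - (-2)(-3) = -10.
                   | -3  2 |

Its absolute value is |J| = 10 (the area scaling factor).

Substituting x = -2u - 2v, y = -3u + 2v into the integrand,

    17x^2 + 17y^2 → 221u^2 - 68u v + 136v^2,

so the integral becomes

    ∬_R (221u^2 - 68u v + 136v^2) · |J| du dv = ∫_0^1 ∫_0^3 (2210u^2 - 680u v + 1360v^2) dv du.

Inner (v): 6630u^2 - 3060u + 12240.
Outer (u): 12920.

Therefore ∬_D (17x^2 + 17y^2) dx dy = 12920.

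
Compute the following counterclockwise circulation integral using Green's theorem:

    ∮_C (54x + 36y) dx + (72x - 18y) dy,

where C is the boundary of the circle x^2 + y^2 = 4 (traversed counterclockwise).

Green's theorem converts the closed line integral into a double integral over the enclosed region D:

    ∮_C P dx + Q dy = ∬_D (∂Q/∂x - ∂P/∂y) dA.

Here P = 54x + 36y, Q = 72x - 18y, so

    ∂Q/∂x = 72,    ∂P/∂y = 36,
    ∂Q/∂x - ∂P/∂y = 36.

D is the region x^2 + y^2 ≤ 4. Evaluating the double integral:

In polar coordinates (x = r cos θ, y = r sin θ, dA = r dr dθ) the integrand becomes 36, so

    ∬_D (36) dA = ∫_0^{2π} ∫_0^{2} (36) · r dr dθ.

Inner (r from 0 to 2): 72.
Outer (θ from 0 to 2π): 144π.

Therefore ∮_C P dx + Q dy = 144π.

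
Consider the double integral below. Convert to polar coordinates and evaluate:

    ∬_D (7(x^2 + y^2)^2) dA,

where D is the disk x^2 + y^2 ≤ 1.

The region D is 0 ≤ r ≤ 1, 0 ≤ θ ≤ 2π in polar coordinates, where x = r cos(θ), y = r sin(θ), and dA = r dr dθ.

Under the substitution, the integrand becomes 7r^4, so

    ∬_D (7(x^2 + y^2)^2) dA = ∫_{0}^{2π} ∫_{0}^{1} (7r^4) · r dr dθ.

Inner integral (in r): ∫_{0}^{1} (7r^4) · r dr = 7/6.

Outer integral (in θ): ∫_{0}^{2π} (7/6) dθ = 7π/3.

Therefore ∬_D (7(x^2 + y^2)^2) dA = 7π/3.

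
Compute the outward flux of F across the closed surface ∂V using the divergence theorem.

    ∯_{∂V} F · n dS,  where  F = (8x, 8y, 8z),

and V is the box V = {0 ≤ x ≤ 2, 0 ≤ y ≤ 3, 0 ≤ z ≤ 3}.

By the divergence theorem,

    ∯_{∂V} F · n dS = ∭_V (∇ · F) dV.

Compute the divergence:
    ∇ · F = ∂F_x/∂x + ∂F_y/∂y + ∂F_z/∂z = 8 + 8 + 8 = 24.

V is a rectangular box, so dV = dx dy dz with 0 ≤ x ≤ 2, 0 ≤ y ≤ 3, 0 ≤ z ≤ 3.

Integrate (24) over V as an iterated integral:

    ∭_V (∇·F) dV = ∫_0^{2} ∫_0^{3} ∫_0^{3} (24) dz dy dx.

Inner (z from 0 to 3): 72.
Middle (y from 0 to 3): 216.
Outer (x from 0 to 2): 432.

Therefore ∯_{∂V} F · n dS = 432.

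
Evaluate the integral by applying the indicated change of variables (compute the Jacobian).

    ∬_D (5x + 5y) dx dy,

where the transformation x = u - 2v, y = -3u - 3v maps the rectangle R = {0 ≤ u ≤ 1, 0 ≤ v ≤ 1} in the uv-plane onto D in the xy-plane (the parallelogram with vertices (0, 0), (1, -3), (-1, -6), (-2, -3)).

Compute the Jacobian determinant of (x, y) with respect to (u, v):

    ∂(x,y)/∂(u,v) = | 1  -2 | = (1)(-3) - (-2)(-3) = -9.
                   | -3  -3 |

Its absolute value is |J| = 9 (the area scaling factor).

Substituting x = u - 2v, y = -3u - 3v into the integrand,

    5x + 5y → -10u - 25v,

so the integral becomes

    ∬_R (-10u - 25v) · |J| du dv = ∫_0^1 ∫_0^1 (-90u - 225v) dv du.

Inner (v): -90u - 225/2.
Outer (u): -315/2.

Therefore ∬_D (5x + 5y) dx dy = -315/2.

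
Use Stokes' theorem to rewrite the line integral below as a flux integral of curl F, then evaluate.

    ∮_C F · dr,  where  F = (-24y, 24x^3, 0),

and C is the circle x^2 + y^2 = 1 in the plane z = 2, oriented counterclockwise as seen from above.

Let S be the flat disk x^2 + y^2 ≤ 1 in the plane z = 2, with upward unit normal n̂ = ẑ. By Stokes' theorem,

    ∮_C F · dr = ∬_S (∇ × F) · n̂ dS = ∬_D (curl F)_z dA,

where D is the disk x^2 + y^2 ≤ 1.

Compute the curl of F = (-24y, 24x^3, 0):
    (∇ × F)_x = ∂F_z/∂y - ∂F_y/∂z = 0,
    (∇ × F)_y = ∂F_x/∂z - ∂F_z/∂x = 0,
    (∇ × F)_z = ∂F_y/∂x - ∂F_x/∂y = 72x^2 + 24.

On z = 2, (curl F)_z = 72x^2 + 24.

Convert to polar (x = r cos θ, y = r sin θ, dA = r dr dθ); the integrand becomes 72r^2cos(θ)^2 + 24, so

    ∬_D (curl F)_z dA = ∫_0^{2π} ∫_0^{1} (72r^2cos(θ)^2 + 24) · r dr dθ.

Inner (r from 0 to 1): 18cos(θ)^2 + 12.
Outer (θ from 0 to 2π): 42π.

Therefore ∮_C F · dr = 42π.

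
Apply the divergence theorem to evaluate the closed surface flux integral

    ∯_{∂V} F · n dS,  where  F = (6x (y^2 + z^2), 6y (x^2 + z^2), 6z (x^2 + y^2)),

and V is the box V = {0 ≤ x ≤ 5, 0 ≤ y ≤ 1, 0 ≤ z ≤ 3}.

By the divergence theorem,

    ∯_{∂V} F · n dS = ∭_V (∇ · F) dV.

Compute the divergence:
    ∇ · F = ∂F_x/∂x + ∂F_y/∂y + ∂F_z/∂z = 6y^2 + 6z^2 + 6x^2 + 6z^2 + 6x^2 + 6y^2 = 12x^2 + 12y^2 + 12z^2.

V is a rectangular box, so dV = dx dy dz with 0 ≤ x ≤ 5, 0 ≤ y ≤ 1, 0 ≤ z ≤ 3.

Integrate (12x^2 + 12y^2 + 12z^2) over V as an iterated integral:

    ∭_V (∇·F) dV = ∫_0^{5} ∫_0^{1} ∫_0^{3} (12x^2 + 12y^2 + 12z^2) dz dy dx.

Inner (z from 0 to 3): 36x^2 + 36y^2 + 108.
Middle (y from 0 to 1): 36x^2 + 120.
Outer (x from 0 to 5): 2100.

Therefore ∯_{∂V} F · n dS = 2100.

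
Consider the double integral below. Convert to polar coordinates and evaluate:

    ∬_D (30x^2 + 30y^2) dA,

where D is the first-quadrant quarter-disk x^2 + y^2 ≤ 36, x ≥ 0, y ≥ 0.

The region D is 0 ≤ r ≤ 6, 0 ≤ θ ≤ π/2 in polar coordinates, where x = r cos(θ), y = r sin(θ), and dA = r dr dθ.

Under the substitution, the integrand becomes 30r^2, so

    ∬_D (30x^2 + 30y^2) dA = ∫_{0}^{π/2} ∫_{0}^{6} (30r^2) · r dr dθ.

Inner integral (in r): ∫_{0}^{6} (30r^2) · r dr = 9720.

Outer integral (in θ): ∫_{0}^{π/2} (9720) dθ = 4860π.

Therefore ∬_D (30x^2 + 30y^2) dA = 4860π.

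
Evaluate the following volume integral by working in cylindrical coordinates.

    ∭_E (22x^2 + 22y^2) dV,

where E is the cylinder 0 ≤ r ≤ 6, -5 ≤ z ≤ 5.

In cylindrical coordinates, x = r cos(θ), y = r sin(θ), z = z, and dV = r dr dθ dz.

The integrand becomes 22r^2, so

    ∭_E (22x^2 + 22y^2) dV = ∫_{0}^{2π} ∫_{0}^{6} ∫_{-5}^{5} (22r^2) · r dz dr dθ.

Inner (z): 220r^3.
Middle (r from 0 to 6): 71280.
Outer (θ): 142560π.

Therefore the triple integral equals 142560π.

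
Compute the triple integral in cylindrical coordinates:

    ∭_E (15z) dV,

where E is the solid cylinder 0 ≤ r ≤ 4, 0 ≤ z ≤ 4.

In cylindrical coordinates, x = r cos(θ), y = r sin(θ), z = z, and dV = r dr dθ dz.

The integrand becomes 15z, so

    ∭_E (15z) dV = ∫_{0}^{2π} ∫_{0}^{4} ∫_{0}^{4} (15z) · r dz dr dθ.

Inner (z): 120r.
Middle (r from 0 to 4): 960.
Outer (θ): 1920π.

Therefore the triple integral equals 1920π.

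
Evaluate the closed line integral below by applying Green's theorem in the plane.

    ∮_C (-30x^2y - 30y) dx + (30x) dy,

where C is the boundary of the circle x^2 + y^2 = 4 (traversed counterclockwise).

Green's theorem converts the closed line integral into a double integral over the enclosed region D:

    ∮_C P dx + Q dy = ∬_D (∂Q/∂x - ∂P/∂y) dA.

Here P = -30x^2y - 30y, Q = 30x, so

    ∂Q/∂x = 30,    ∂P/∂y = -30x^2 - 30,
    ∂Q/∂x - ∂P/∂y = 30x^2 + 60.

D is the region x^2 + y^2 ≤ 4. Evaluating the double integral:

In polar coordinates (x = r cos θ, y = r sin θ, dA = r dr dθ) the integrand becomes 30r^2cos(θ)^2 + 60, so

    ∬_D (30x^2 + 60) dA = ∫_0^{2π} ∫_0^{2} (30r^2cos(θ)^2 + 60) · r dr dθ.

Inner (r from 0 to 2): 120cos(θ)^2 + 120.
Outer (θ from 0 to 2π): 360π.

Therefore ∮_C P dx + Q dy = 360π.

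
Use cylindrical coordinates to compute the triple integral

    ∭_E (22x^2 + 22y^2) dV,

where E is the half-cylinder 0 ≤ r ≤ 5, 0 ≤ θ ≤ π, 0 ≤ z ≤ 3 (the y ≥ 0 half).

In cylindrical coordinates, x = r cos(θ), y = r sin(θ), z = z, and dV = r dr dθ dz.

The integrand becomes 22r^2, so

    ∭_E (22x^2 + 22y^2) dV = ∫_{0}^{π} ∫_{0}^{5} ∫_{0}^{3} (22r^2) · r dz dr dθ.

Inner (z): 66r^3.
Middle (r from 0 to 5): 20625/2.
Outer (θ): 20625π/2.

Therefore the triple integral equals 20625π/2.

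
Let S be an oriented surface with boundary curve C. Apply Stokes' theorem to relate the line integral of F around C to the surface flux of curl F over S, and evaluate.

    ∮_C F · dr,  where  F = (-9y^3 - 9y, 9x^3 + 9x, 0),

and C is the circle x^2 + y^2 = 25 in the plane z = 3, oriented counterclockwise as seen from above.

Let S be the flat disk x^2 + y^2 ≤ 25 in the plane z = 3, with upward unit normal n̂ = ẑ. By Stokes' theorem,

    ∮_C F · dr = ∬_S (∇ × F) · n̂ dS = ∬_D (curl F)_z dA,

where D is the disk x^2 + y^2 ≤ 25.

Compute the curl of F = (-9y^3 - 9y, 9x^3 + 9x, 0):
    (∇ × F)_x = ∂F_z/∂y - ∂F_y/∂z = 0,
    (∇ × F)_y = ∂F_x/∂z - ∂F_z/∂x = 0,
    (∇ × F)_z = ∂F_y/∂x - ∂F_x/∂y = 27x^2 + 27y^2 + 18.

On z = 3, (curl F)_z = 27x^2 + 27y^2 + 18.

Convert to polar (x = r cos θ, y = r sin θ, dA = r dr dθ); the integrand becomes 27r^2 + 18, so

    ∬_D (curl F)_z dA = ∫_0^{2π} ∫_0^{5} (27r^2 + 18) · r dr dθ.

Inner (r from 0 to 5): 17775/4.
Outer (θ from 0 to 2π): 17775π/2.

Therefore ∮_C F · dr = 17775π/2.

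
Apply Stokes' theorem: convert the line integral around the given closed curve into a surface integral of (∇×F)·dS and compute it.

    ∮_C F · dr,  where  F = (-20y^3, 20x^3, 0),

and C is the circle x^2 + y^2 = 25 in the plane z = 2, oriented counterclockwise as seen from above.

Let S be the flat disk x^2 + y^2 ≤ 25 in the plane z = 2, with upward unit normal n̂ = ẑ. By Stokes' theorem,

    ∮_C F · dr = ∬_S (∇ × F) · n̂ dS = ∬_D (curl F)_z dA,

where D is the disk x^2 + y^2 ≤ 25.

Compute the curl of F = (-20y^3, 20x^3, 0):
    (∇ × F)_x = ∂F_z/∂y - ∂F_y/∂z = 0,
    (∇ × F)_y = ∂F_x/∂z - ∂F_z/∂x = 0,
    (∇ × F)_z = ∂F_y/∂x - ∂F_x/∂y = 60x^2 + 60y^2.

On z = 2, (curl F)_z = 60x^2 + 60y^2.

Convert to polar (x = r cos θ, y = r sin θ, dA = r dr dθ); the integrand becomes 60r^2, so

    ∬_D (curl F)_z dA = ∫_0^{2π} ∫_0^{5} (60r^2) · r dr dθ.

Inner (r from 0 to 5): 9375.
Outer (θ from 0 to 2π): 18750π.

Therefore ∮_C F · dr = 18750π.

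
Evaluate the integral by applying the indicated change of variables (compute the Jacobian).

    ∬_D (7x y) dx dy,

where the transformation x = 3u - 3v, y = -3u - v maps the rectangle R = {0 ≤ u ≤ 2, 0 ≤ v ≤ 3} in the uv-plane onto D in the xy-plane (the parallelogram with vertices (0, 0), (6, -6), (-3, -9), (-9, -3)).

Compute the Jacobian determinant of (x, y) with respect to (u, v):

    ∂(x,y)/∂(u,v) = | 3  -3 | = (3)(-1) - (-3)(-3) = -12.
                   | -3  -1 |

Its absolute value is |J| = 12 (the area scaling factor).

Substituting x = 3u - 3v, y = -3u - v into the integrand,

    7x y → -63u^2 + 42u v + 21v^2,

so the integral becomes

    ∬_R (-63u^2 + 42u v + 21v^2) · |J| du dv = ∫_0^2 ∫_0^3 (-756u^2 + 504u v + 252v^2) dv du.

Inner (v): -2268u^2 + 2268u + 2268.
Outer (u): 3024.

Therefore ∬_D (7x y) dx dy = 3024.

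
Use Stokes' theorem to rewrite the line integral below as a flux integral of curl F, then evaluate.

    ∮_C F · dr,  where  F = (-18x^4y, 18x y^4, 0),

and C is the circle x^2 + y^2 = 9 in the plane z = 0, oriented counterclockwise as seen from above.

Let S be the flat disk x^2 + y^2 ≤ 9 in the plane z = 0, with upward unit normal n̂ = ẑ. By Stokes' theorem,

    ∮_C F · dr = ∬_S (∇ × F) · n̂ dS = ∬_D (curl F)_z dA,

where D is the disk x^2 + y^2 ≤ 9.

Compute the curl of F = (-18x^4y, 18x y^4, 0):
    (∇ × F)_x = ∂F_z/∂y - ∂F_y/∂z = 0,
    (∇ × F)_y = ∂F_x/∂z - ∂F_z/∂x = 0,
    (∇ × F)_z = ∂F_y/∂x - ∂F_x/∂y = 18x^4 + 18y^4.

On z = 0, (curl F)_z = 18x^4 + 18y^4.

Convert to polar (x = r cos θ, y = r sin θ, dA = r dr dθ); the integrand becomes 18r^4(sin(θ)^4 + cos(θ)^4), so

    ∬_D (curl F)_z dA = ∫_0^{2π} ∫_0^{3} (18r^4(sin(θ)^4 + cos(θ)^4)) · r dr dθ.

Inner (r from 0 to 3): 2187sin(θ)^4 + 2187cos(θ)^4.
Outer (θ from 0 to 2π): 6561π/2.

Therefore ∮_C F · dr = 6561π/2.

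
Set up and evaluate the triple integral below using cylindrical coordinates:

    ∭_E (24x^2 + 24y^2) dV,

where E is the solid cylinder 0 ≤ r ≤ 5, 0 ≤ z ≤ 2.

In cylindrical coordinates, x = r cos(θ), y = r sin(θ), z = z, and dV = r dr dθ dz.

The integrand becomes 24r^2, so

    ∭_E (24x^2 + 24y^2) dV = ∫_{0}^{2π} ∫_{0}^{5} ∫_{0}^{2} (24r^2) · r dz dr dθ.

Inner (z): 48r^3.
Middle (r from 0 to 5): 7500.
Outer (θ): 15000π.

Therefore the triple integral equals 15000π.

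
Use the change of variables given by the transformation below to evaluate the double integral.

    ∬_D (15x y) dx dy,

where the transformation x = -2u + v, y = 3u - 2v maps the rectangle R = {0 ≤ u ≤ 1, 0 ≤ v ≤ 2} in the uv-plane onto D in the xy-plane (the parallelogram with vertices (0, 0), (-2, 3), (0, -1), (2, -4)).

Compute the Jacobian determinant of (x, y) with respect to (u, v):

    ∂(x,y)/∂(u,v) = | -2  1 | = (-2)(-2) - (1)(3) = 1.
                   | 3  -2 |

Its absolute value is |J| = 1 (the area scaling factor).

Substituting x = -2u + v, y = 3u - 2v into the integrand,

    15x y → -90u^2 + 105u v - 30v^2,

so the integral becomes

    ∬_R (-90u^2 + 105u v - 30v^2) · |J| du dv = ∫_0^1 ∫_0^2 (-90u^2 + 105u v - 30v^2) dv du.

Inner (v): -180u^2 + 210u - 80.
Outer (u): -35.

Therefore ∬_D (15x y) dx dy = -35.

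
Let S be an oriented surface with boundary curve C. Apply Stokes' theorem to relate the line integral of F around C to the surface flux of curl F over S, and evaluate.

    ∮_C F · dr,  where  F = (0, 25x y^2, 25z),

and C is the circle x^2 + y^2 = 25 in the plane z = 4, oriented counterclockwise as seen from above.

Let S be the flat disk x^2 + y^2 ≤ 25 in the plane z = 4, with upward unit normal n̂ = ẑ. By Stokes' theorem,

    ∮_C F · dr = ∬_S (∇ × F) · n̂ dS = ∬_D (curl F)_z dA,

where D is the disk x^2 + y^2 ≤ 25.

Compute the curl of F = (0, 25x y^2, 25z):
    (∇ × F)_x = ∂F_z/∂y - ∂F_y/∂z = 0,
    (∇ × F)_y = ∂F_x/∂z - ∂F_z/∂x = 0,
    (∇ × F)_z = ∂F_y/∂x - ∂F_x/∂y = 25y^2.

On z = 4, (curl F)_z = 25y^2.

Convert to polar (x = r cos θ, y = r sin θ, dA = r dr dθ); the integrand becomes 25r^2sin(θ)^2, so

    ∬_D (curl F)_z dA = ∫_0^{2π} ∫_0^{5} (25r^2sin(θ)^2) · r dr dθ.

Inner (r from 0 to 5): 15625sin(θ)^2/4.
Outer (θ from 0 to 2π): 15625π/4.

Therefore ∮_C F · dr = 15625π/4.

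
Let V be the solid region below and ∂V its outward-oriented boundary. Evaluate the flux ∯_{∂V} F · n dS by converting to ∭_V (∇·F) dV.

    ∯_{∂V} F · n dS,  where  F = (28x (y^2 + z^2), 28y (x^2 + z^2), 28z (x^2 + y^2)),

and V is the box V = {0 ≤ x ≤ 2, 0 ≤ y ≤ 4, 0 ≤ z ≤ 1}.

By the divergence theorem,

    ∯_{∂V} F · n dS = ∭_V (∇ · F) dV.

Compute the divergence:
    ∇ · F = ∂F_x/∂x + ∂F_y/∂y + ∂F_z/∂z = 28y^2 + 28z^2 + 28x^2 + 28z^2 + 28x^2 + 28y^2 = 56x^2 + 56y^2 + 56z^2.

V is a rectangular box, so dV = dx dy dz with 0 ≤ x ≤ 2, 0 ≤ y ≤ 4, 0 ≤ z ≤ 1.

Integrate (56x^2 + 56y^2 + 56z^2) over V as an iterated integral:

    ∭_V (∇·F) dV = ∫_0^{2} ∫_0^{4} ∫_0^{1} (56x^2 + 56y^2 + 56z^2) dz dy dx.

Inner (z from 0 to 1): 56x^2 + 56y^2 + 56/3.
Middle (y from 0 to 4): 224x^2 + 3808/3.
Outer (x from 0 to 2): 3136.

Therefore ∯_{∂V} F · n dS = 3136.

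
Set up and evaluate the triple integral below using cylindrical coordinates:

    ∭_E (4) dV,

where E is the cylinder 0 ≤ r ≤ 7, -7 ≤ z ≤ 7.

In cylindrical coordinates, x = r cos(θ), y = r sin(θ), z = z, and dV = r dr dθ dz.

The integrand becomes 4, so

    ∭_E (4) dV = ∫_{0}^{2π} ∫_{0}^{7} ∫_{-7}^{7} (4) · r dz dr dθ.

Inner (z): 56r.
Middle (r from 0 to 7): 1372.
Outer (θ): 2744π.

Therefore the triple integral equals 2744π.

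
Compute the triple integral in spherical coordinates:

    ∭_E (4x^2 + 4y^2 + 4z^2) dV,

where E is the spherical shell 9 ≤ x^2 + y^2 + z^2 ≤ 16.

In spherical coordinates, x = ρ sin(φ) cos(θ), y = ρ sin(φ) sin(θ), z = ρ cos(φ), and dV = ρ^2 sin(φ) dρ dφ dθ.

The integrand becomes 4ρ^2, so

    ∭_E (4x^2 + 4y^2 + 4z^2) dV = ∫_{0}^{2π} ∫_{0}^{π} ∫_{3}^{4} (4ρ^2) · ρ^2 sin(φ) dρ dφ dθ.

Inner (ρ): 3124sin(φ)/5.
Middle (φ): 6248/5.
Outer (θ): 12496π/5.

Therefore the triple integral equals 12496π/5.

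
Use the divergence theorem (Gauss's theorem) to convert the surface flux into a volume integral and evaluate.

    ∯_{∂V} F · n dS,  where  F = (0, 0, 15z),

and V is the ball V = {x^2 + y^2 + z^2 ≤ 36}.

By the divergence theorem,

    ∯_{∂V} F · n dS = ∭_V (∇ · F) dV.

Compute the divergence:
    ∇ · F = ∂F_x/∂x + ∂F_y/∂y + ∂F_z/∂z = 0 + 0 + 15 = 15.

In spherical coordinates, x = ρ sin(φ) cos(θ), y = ρ sin(φ) sin(θ), z = ρ cos(φ), dV = ρ^2 sin(φ) dρ dφ dθ, with 0 ≤ ρ ≤ 6, 0 ≤ φ ≤ π, 0 ≤ θ ≤ 2π.

The integrand, after substitution and multiplying by the volume element, becomes (15) · ρ^2 sin(φ), so

    ∭_V (∇·F) dV = ∫_0^{2π} ∫_0^{π} ∫_0^{6} (15) · ρ^2 sin(φ) dρ dφ dθ.

Inner (ρ from 0 to 6): 1080sin(φ).
Middle (φ from 0 to π): 2160.
Outer (θ from 0 to 2π): 4320π.

Therefore ∯_{∂V} F · n dS = 4320π.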